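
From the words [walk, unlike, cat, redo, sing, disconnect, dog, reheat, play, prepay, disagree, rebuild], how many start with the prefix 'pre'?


Checking each word for prefix 'pre':
  'walk' -> no (count: 0)
  'unlike' -> no (count: 0)
  'cat' -> no (count: 0)
  'redo' -> no (count: 0)
  'sing' -> no (count: 0)
  'disconnect' -> no (count: 0)
  'dog' -> no (count: 0)
  'reheat' -> no (count: 0)
  'play' -> no (count: 0)
  'prepay' -> YES, starts with 'pre' (count: 1)
  'disagree' -> no (count: 1)
  'rebuild' -> no (count: 1)
Total with prefix 'pre': 1

1


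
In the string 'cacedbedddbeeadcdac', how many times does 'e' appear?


Scanning 'cacedbedddbeeadcdac' for 'e':
  Position 3: 'e' -> MATCH (count: 1)
  Position 6: 'e' -> MATCH (count: 2)
  Position 11: 'e' -> MATCH (count: 3)
  Position 12: 'e' -> MATCH (count: 4)
Total occurrences of 'e': 4

4


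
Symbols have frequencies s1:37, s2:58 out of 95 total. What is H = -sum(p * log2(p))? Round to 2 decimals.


Computing entropy H = -sum(p_i * log2(p_i)):
  s1: p = 37/95 = 0.3895, -p*log2(p) = 0.5298
  s2: p = 58/95 = 0.6105, -p*log2(p) = 0.4346
H = sum of terms = 0.9644
Rounded to 2 decimals: 0.96

0.96


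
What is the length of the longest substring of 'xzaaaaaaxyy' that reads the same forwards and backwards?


Scanning 'xzaaaaaaxyy' for palindromic substrings.
Substring at positions 2-7: 'aaaaaa'.
Check: reverse('aaaaaa') = 'aaaaaa' -> palindrome confirmed.
Neighbouring characters ('z' / 'x') break symmetry, so it cannot extend further.
No longer palindromic substring exists; longest length = 6

6


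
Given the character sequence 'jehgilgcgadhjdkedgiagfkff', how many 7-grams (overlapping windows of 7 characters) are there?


String 'jehgilgcgadhjdkedgiagfkff' has length L = 25.
Number of overlapping n-grams = L - n + 1
Substituting: 25 - 7 + 1 = 19

19


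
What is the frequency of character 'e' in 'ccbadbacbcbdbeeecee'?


Scanning 'ccbadbacbcbdbeeecee' for 'e':
  Position 13: 'e' -> MATCH (count: 1)
  Position 14: 'e' -> MATCH (count: 2)
  Position 15: 'e' -> MATCH (count: 3)
  Position 17: 'e' -> MATCH (count: 4)
  Position 18: 'e' -> MATCH (count: 5)
Total occurrences of 'e': 5

5


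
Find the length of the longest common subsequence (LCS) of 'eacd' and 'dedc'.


DP table for LCS of 'eacd' and 'dedc':
       d  e  d  c
    0  0  0  0  0
  e 0  0  1  1  1
  a 0  0  1  1  1
  c 0  0  1  1  2
  d 0  1  1  2  2
LCS: 'ec'
LCS length = 2

2


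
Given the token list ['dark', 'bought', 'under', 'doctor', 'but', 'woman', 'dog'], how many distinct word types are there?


Listing all tokens and tracking unique types:
  Token 1: 'dark' -> NEW (unique so far: 1)
  Token 2: 'bought' -> NEW (unique so far: 2)
  Token 3: 'under' -> NEW (unique so far: 3)
  Token 4: 'doctor' -> NEW (unique so far: 4)
  Token 5: 'but' -> NEW (unique so far: 5)
  Token 6: 'woman' -> NEW (unique so far: 6)
  Token 7: 'dog' -> NEW (unique so far: 7)
Unique types: ('bought', 'but', 'dark', 'doctor', 'dog', 'under', 'woman')
Vocabulary size: 7

7


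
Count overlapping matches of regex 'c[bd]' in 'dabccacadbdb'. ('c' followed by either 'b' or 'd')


Pattern: c[bd] means 'c' followed by either 'b' or 'd'.
Scanning 'dabccacadbdb' position-by-position:
  Pos 0: window 'da' -> no
  Pos 1: window 'ab' -> no
  Pos 2: window 'bc' -> no
  Pos 3: window 'cc' -> no
  Pos 4: window 'ca' -> no
  Pos 5: window 'ac' -> no
  Pos 6: window 'ca' -> no
  Pos 7: window 'ad' -> no
  Pos 8: window 'db' -> no
  Pos 9: window 'bd' -> no
  Pos 10: window 'db' -> no
  Pos 11: window 'b' -> no
Total matches: 0

0


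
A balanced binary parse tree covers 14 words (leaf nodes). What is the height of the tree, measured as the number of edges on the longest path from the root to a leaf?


In a balanced binary tree with n leaves the deepest leaf is ceil(log2(n)) edges below the root.
log2(14) = 3.8074
ceil(3.8074) = 4
height (edges) = 4

4


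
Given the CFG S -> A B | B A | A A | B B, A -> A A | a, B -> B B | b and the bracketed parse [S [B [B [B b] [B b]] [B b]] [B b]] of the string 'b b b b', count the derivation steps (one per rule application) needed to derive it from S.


Every bracketed nonterminal node [X ...] in the tree is produced by exactly one rule application.
Reading the tree off as a leftmost derivation:
  Step 1: S  =>  B B   (applied S -> B B)
  Step 2: B B  =>  B B B   (applied B -> B B)
  Step 3: B B B  =>  B B B B   (applied B -> B B)
  Step 4: B B B B  =>  b B B B   (applied B -> b)
  Step 5: b B B B  =>  b b B B   (applied B -> b)
  Step 6: b b B B  =>  b b b B   (applied B -> b)
  Step 7: b b b B  =>  b b b b   (applied B -> b)
Final yield: b b b b
Total rewrite steps: 7

7


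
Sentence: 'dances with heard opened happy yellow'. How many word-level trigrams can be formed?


Word trigrams from [6] words:
  Trigram 1: (dances with heard)
  Trigram 2: (with heard opened)
  Trigram 3: (heard opened happy)
  Trigram 4: (opened happy yellow)
Total word trigrams: 6 - 2 = 4

4


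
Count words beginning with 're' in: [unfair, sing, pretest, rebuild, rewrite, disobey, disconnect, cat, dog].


Checking each word for prefix 're':
  'unfair' -> no (count: 0)
  'sing' -> no (count: 0)
  'pretest' -> no (count: 0)
  'rebuild' -> YES, starts with 're' (count: 1)
  'rewrite' -> YES, starts with 're' (count: 2)
  'disobey' -> no (count: 2)
  'disconnect' -> no (count: 2)
  'cat' -> no (count: 2)
  'dog' -> no (count: 2)
Total with prefix 're': 2

2


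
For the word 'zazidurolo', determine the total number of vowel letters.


Scanning each character of 'zazidurolo':
  Position 1: 'z' -> consonant (running count: 0)
  Position 2: 'a' -> vowel (running count: 1)
  Position 3: 'z' -> consonant (running count: 1)
  Position 4: 'i' -> vowel (running count: 2)
  Position 5: 'd' -> consonant (running count: 2)
  Position 6: 'u' -> vowel (running count: 3)
  Position 7: 'r' -> consonant (running count: 3)
  Position 8: 'o' -> vowel (running count: 4)
  Position 9: 'l' -> consonant (running count: 4)
  Position 10: 'o' -> vowel (running count: 5)
Total vowels: 5

5


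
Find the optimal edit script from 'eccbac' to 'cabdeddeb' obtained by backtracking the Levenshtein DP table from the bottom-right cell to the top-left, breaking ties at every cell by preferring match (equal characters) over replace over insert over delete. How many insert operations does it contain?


Edit distance = 8. Backtracking from cell (6, 9) with preference match > replace > insert > delete,
then listing the resulting alignment 'eccbac' -> 'cabdeddeb' left to right:
  Step 1: delete 'e'
  Step 2: keep 'c'
  Step 3: replace c->a
  Step 4: keep 'b'
  Step 5: insert 'd' [insertion #1]
  Step 6: insert 'e' [insertion #2]
  Step 7: insert 'd' [insertion #3]
  Step 8: insert 'd' [insertion #4]
  Step 9: replace a->e
  Step 10: replace c->b
Total insertions: 4

4


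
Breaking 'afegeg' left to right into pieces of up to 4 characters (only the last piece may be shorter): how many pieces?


'afegeg' has 6 characters.
Chunking with max size 4:
  Chunk 1: 'afeg' (positions 0-3)
  Chunk 2: 'eg' (positions 4-5)
Total chunks: ceil(6 / 4) = 2

2


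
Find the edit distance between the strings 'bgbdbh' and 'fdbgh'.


Building DP table for s1='bgbdbh' (len 6) and s2='fdbgh' (len 5):
       f  d  b  g  h
    0  1  2  3  4  5
  b 1  1  2  2  3  4
  g 2  2  2  3  2  3
  b 3  3  3  2  3  3
  d 4  4  3  3  3  4
  b 5  5  4  3  4  4
  h 6  6  5  4  4  4
Edit distance = dp[6][5] = 4

4


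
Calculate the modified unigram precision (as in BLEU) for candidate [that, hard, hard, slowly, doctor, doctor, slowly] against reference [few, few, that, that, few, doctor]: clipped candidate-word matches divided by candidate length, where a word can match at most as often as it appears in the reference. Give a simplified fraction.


Reference word counts: {'doctor': 1, 'few': 3, 'that': 2}
Checking each candidate word (with clipping):
  'that' -> in reference (ref count 2, used 1/2) -> match (matches: 1)
  'hard' -> not in reference -> no match (matches: 1)
  'hard' -> not in reference -> no match (matches: 1)
  'slowly' -> not in reference -> no match (matches: 1)
  'doctor' -> in reference (ref count 1, used 1/1) -> match (matches: 2)
  'doctor' -> ref count 1 already used up (1/1) -> clipped, no match (matches: 2)
  'slowly' -> not in reference -> no match (matches: 2)
Clipped matches: 2, Candidate length: 7
Precision = 2/7

2/7


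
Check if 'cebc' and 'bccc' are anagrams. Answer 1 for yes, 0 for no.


Sort characters of 'cebc': 'bcce'
Sort characters of 'bccc': 'bccc'
Sorted forms differ -> they are NOT anagrams
Result: 0

0


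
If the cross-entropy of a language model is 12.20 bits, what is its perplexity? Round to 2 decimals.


Perplexity formula: PP = 2^H
H = 12.20
PP = 2^12.20
Decompose: 2^12.20 = 2^12 * 2^0.20
2^12 = 4096, 2^0.20 ~ 1.1486984
PP ~ 4096 * 1.1486984 = 4705.0686464
Rounded to 2 decimals: 4705.07

4705.07


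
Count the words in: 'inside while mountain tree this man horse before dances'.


Counting words by splitting on spaces:
  Word 1: 'inside'
  Word 2: 'while'
  Word 3: 'mountain'
  Word 4: 'tree'
  Word 5: 'this'
  Word 6: 'man'
  Word 7: 'horse'
  Word 8: 'before'
  Word 9: 'dances'
Total words: 9

9


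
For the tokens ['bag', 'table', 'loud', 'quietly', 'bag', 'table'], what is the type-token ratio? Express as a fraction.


Tokens: 6
Unique types: ('bag', 'loud', 'quietly', 'table') = 4
TTR = 4/6
Simplify: divide both by 2 -> 2/3
TTR = 2/3

2/3


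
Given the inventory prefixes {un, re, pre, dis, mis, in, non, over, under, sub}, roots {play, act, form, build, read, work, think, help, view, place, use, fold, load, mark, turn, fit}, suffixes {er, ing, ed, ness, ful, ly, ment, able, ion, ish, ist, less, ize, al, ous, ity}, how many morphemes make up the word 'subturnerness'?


Segmenting 'subturnerness' against the inventory:
  'sub' -> prefix (morpheme 1)
  'turn' -> root (morpheme 2)
  'er' -> suffix (morpheme 3)
  'ness' -> suffix (morpheme 4)
Total morphemes: 4

4


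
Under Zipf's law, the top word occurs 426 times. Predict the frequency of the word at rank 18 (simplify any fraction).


Zipf's law: freq(rank) = f1 / rank
f1 = 426, rank = 18
freq = 426 / 18
GCD(426, 18) = 6
Simplified: 71/3

71/3


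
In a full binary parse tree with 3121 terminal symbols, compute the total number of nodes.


Leaf nodes (terminals): 3121
Internal nodes = n - 1 = 3121 - 1 = 3120
Total = leaves + internal = 3121 + 3120 = 6241

6241


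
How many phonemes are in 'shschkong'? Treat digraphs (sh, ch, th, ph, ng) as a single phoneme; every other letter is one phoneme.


Parsing 'shschkong' greedily, digraphs first:
  'sh' -> digraph (1 consonant phoneme) (phonemes so far: 1)
  's' -> consonant phoneme (phonemes so far: 2)
  'ch' -> digraph (1 consonant phoneme) (phonemes so far: 3)
  'k' -> consonant phoneme (phonemes so far: 4)
  'o' -> vowel phoneme (phonemes so far: 5)
  'ng' -> digraph (1 consonant phoneme) (phonemes so far: 6)
Total phonemes: 6

6


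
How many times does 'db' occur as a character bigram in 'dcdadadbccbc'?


Scanning 'dcdadadbccbc' for bigram 'db':
  Position 0: 'dc' -> no
  Position 1: 'cd' -> no
  Position 2: 'da' -> no
  Position 3: 'ad' -> no
  Position 4: 'da' -> no
  Position 5: 'ad' -> no
  Position 6: 'db' -> MATCH
  Position 7: 'bc' -> no
  Position 8: 'cc' -> no
  Position 9: 'cb' -> no
  Position 10: 'bc' -> no
Total matches: 1

1


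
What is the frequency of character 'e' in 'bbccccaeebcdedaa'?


Scanning 'bbccccaeebcdedaa' for 'e':
  Position 7: 'e' -> MATCH (count: 1)
  Position 8: 'e' -> MATCH (count: 2)
  Position 12: 'e' -> MATCH (count: 3)
Total occurrences of 'e': 3

3


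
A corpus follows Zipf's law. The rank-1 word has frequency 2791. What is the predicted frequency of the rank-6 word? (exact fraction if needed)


Zipf's law: freq(rank) = f1 / rank
f1 = 2791, rank = 6
freq = 2791 / 6
GCD(2791, 6) = 1
Simplified: 2791/6

2791/6


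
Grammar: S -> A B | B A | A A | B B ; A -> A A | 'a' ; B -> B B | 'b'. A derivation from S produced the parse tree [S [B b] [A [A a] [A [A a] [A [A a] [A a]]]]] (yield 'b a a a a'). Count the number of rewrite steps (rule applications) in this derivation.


Every bracketed nonterminal node [X ...] in the tree is produced by exactly one rule application.
Reading the tree off as a leftmost derivation:
  Step 1: S  =>  B A   (applied S -> B A)
  Step 2: B A  =>  b A   (applied B -> b)
  Step 3: b A  =>  b A A   (applied A -> A A)
  Step 4: b A A  =>  b a A   (applied A -> a)
  Step 5: b a A  =>  b a A A   (applied A -> A A)
  Step 6: b a A A  =>  b a a A   (applied A -> a)
  Step 7: b a a A  =>  b a a A A   (applied A -> A A)
  Step 8: b a a A A  =>  b a a a A   (applied A -> a)
  Step 9: b a a a A  =>  b a a a a   (applied A -> a)
Final yield: b a a a a
Total rewrite steps: 9

9


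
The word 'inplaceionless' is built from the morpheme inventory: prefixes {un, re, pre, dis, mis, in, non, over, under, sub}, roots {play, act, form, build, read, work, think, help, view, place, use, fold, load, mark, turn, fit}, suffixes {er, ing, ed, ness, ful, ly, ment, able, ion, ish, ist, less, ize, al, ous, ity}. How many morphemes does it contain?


Segmenting 'inplaceionless' against the inventory:
  'in' -> prefix (morpheme 1)
  'place' -> root (morpheme 2)
  'ion' -> suffix (morpheme 3)
  'less' -> suffix (morpheme 4)
Total morphemes: 4

4


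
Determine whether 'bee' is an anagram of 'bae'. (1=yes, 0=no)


Sort characters of 'bee': 'bee'
Sort characters of 'bae': 'abe'
Sorted forms differ -> they are NOT anagrams
Result: 0

0


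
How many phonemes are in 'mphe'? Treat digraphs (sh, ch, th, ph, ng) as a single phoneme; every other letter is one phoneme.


Parsing 'mphe' greedily, digraphs first:
  'm' -> consonant phoneme (phonemes so far: 1)
  'ph' -> digraph (1 consonant phoneme) (phonemes so far: 2)
  'e' -> vowel phoneme (phonemes so far: 3)
Total phonemes: 3

3


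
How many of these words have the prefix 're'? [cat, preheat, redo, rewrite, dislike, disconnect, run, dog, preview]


Checking each word for prefix 're':
  'cat' -> no (count: 0)
  'preheat' -> no (count: 0)
  'redo' -> YES, starts with 're' (count: 1)
  'rewrite' -> YES, starts with 're' (count: 2)
  'dislike' -> no (count: 2)
  'disconnect' -> no (count: 2)
  'run' -> no (count: 2)
  'dog' -> no (count: 2)
  'preview' -> no (count: 2)
Total with prefix 're': 2

2


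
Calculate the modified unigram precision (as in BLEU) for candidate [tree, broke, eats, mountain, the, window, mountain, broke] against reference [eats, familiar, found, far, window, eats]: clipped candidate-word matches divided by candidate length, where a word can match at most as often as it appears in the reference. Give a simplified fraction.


Reference word counts: {'eats': 2, 'familiar': 1, 'far': 1, 'found': 1, 'window': 1}
Checking each candidate word (with clipping):
  'tree' -> not in reference -> no match (matches: 0)
  'broke' -> not in reference -> no match (matches: 0)
  'eats' -> in reference (ref count 2, used 1/2) -> match (matches: 1)
  'mountain' -> not in reference -> no match (matches: 1)
  'the' -> not in reference -> no match (matches: 1)
  'window' -> in reference (ref count 1, used 1/1) -> match (matches: 2)
  'mountain' -> not in reference -> no match (matches: 2)
  'broke' -> not in reference -> no match (matches: 2)
Clipped matches: 2, Candidate length: 8
Precision = 2/8 = 1/4

1/4


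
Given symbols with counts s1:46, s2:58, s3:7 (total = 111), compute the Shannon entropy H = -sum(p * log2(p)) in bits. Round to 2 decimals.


Computing entropy H = -sum(p_i * log2(p_i)):
  s1: p = 46/111 = 0.4144, -p*log2(p) = 0.5267
  s2: p = 58/111 = 0.5225, -p*log2(p) = 0.4893
  s3: p = 7/111 = 0.0631, -p*log2(p) = 0.2514
H = sum of terms = 1.2674
Rounded to 2 decimals: 1.27

1.27


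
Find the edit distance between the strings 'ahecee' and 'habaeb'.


Building DP table for s1='ahecee' (len 6) and s2='habaeb' (len 6):
       h  a  b  a  e  b
    0  1  2  3  4  5  6
  a 1  1  1  2  3  4  5
  h 2  1  2  2  3  4  5
  e 3  2  2  3  3  3  4
  c 4  3  3  3  4  4  4
  e 5  4  4  4  4  4  5
  e 6  5  5  5  5  4  5
Edit distance = dp[6][6] = 5

5


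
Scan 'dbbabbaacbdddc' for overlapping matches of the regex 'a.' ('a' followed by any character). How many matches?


Pattern: a. means 'a' followed by any character.
Scanning 'dbbabbaacbdddc' position-by-position:
  Pos 0: window 'db' -> no
  Pos 1: window 'bb' -> no
  Pos 2: window 'ba' -> no
  Pos 3: window 'ab' -> MATCH
  Pos 4: window 'bb' -> no
  Pos 5: window 'ba' -> no
  Pos 6: window 'aa' -> MATCH
  Pos 7: window 'ac' -> MATCH
  Pos 8: window 'cb' -> no
  Pos 9: window 'bd' -> no
  Pos 10: window 'dd' -> no
  Pos 11: window 'dd' -> no
  Pos 12: window 'dc' -> no
  Pos 13: window 'c' -> no
Total matches: 3

3


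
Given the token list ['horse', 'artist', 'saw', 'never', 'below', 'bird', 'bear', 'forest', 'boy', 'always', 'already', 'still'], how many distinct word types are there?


Listing all tokens and tracking unique types:
  Token 1: 'horse' -> NEW (unique so far: 1)
  Token 2: 'artist' -> NEW (unique so far: 2)
  Token 3: 'saw' -> NEW (unique so far: 3)
  Token 4: 'never' -> NEW (unique so far: 4)
  Token 5: 'below' -> NEW (unique so far: 5)
  Token 6: 'bird' -> NEW (unique so far: 6)
  Token 7: 'bear' -> NEW (unique so far: 7)
  Token 8: 'forest' -> NEW (unique so far: 8)
  Token 9: 'boy' -> NEW (unique so far: 9)
  Token 10: 'always' -> NEW (unique so far: 10)
  Token 11: 'already' -> NEW (unique so far: 11)
  Token 12: 'still' -> NEW (unique so far: 12)
Unique types: ('already', 'always', 'artist', 'bear', 'below', 'bird', 'boy', 'forest', 'horse', 'never', 'saw', 'still')
Vocabulary size: 12

12


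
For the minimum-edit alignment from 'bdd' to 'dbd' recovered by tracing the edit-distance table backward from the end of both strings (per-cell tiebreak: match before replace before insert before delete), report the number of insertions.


Edit distance = 2. Backtracking from cell (3, 3) with preference match > replace > insert > delete,
then listing the resulting alignment 'bdd' -> 'dbd' left to right:
  Step 1: replace b->d
  Step 2: replace d->b
  Step 3: keep 'd'
Total insertions: 0

0


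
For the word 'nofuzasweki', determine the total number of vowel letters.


Scanning each character of 'nofuzasweki':
  Position 1: 'n' -> consonant (running count: 0)
  Position 2: 'o' -> vowel (running count: 1)
  Position 3: 'f' -> consonant (running count: 1)
  Position 4: 'u' -> vowel (running count: 2)
  Position 5: 'z' -> consonant (running count: 2)
  Position 6: 'a' -> vowel (running count: 3)
  Position 7: 's' -> consonant (running count: 3)
  Position 8: 'w' -> consonant (running count: 3)
  Position 9: 'e' -> vowel (running count: 4)
  Position 10: 'k' -> consonant (running count: 4)
  Position 11: 'i' -> vowel (running count: 5)
Total vowels: 5

5


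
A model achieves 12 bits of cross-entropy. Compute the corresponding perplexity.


Perplexity formula: PP = 2^H
H = 12
PP = 2^12
PP = 2^12 = 4096

4096


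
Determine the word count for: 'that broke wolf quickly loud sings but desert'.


Counting words by splitting on spaces:
  Word 1: 'that'
  Word 2: 'broke'
  Word 3: 'wolf'
  Word 4: 'quickly'
  Word 5: 'loud'
  Word 6: 'sings'
  Word 7: 'but'
  Word 8: 'desert'
Total words: 8

8


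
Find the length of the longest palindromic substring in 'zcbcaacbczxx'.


Scanning 'zcbcaacbczxx' for palindromic substrings.
Substring at positions 0-9: 'zcbcaacbcz'.
Check: reverse('zcbcaacbcz') = 'zcbcaacbcz' -> palindrome confirmed.
Neighbouring characters ('-' / 'x') break symmetry, so it cannot extend further.
No longer palindromic substring exists; longest length = 10

10


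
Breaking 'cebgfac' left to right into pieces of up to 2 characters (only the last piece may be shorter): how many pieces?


'cebgfac' has 7 characters.
Chunking with max size 2:
  Chunk 1: 'ce' (positions 0-1)
  Chunk 2: 'bg' (positions 2-3)
  Chunk 3: 'fa' (positions 4-5)
  Chunk 4: 'c' (positions 6-6)
Total chunks: ceil(7 / 2) = 4

4


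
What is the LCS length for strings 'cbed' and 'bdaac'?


DP table for LCS of 'cbed' and 'bdaac':
       b  d  a  a  c
    0  0  0  0  0  0
  c 0  0  0  0  0  1
  b 0  1  1  1  1  1
  e 0  1  1  1  1  1
  d 0  1  2  2  2  2
LCS: 'bd'
LCS length = 2

2


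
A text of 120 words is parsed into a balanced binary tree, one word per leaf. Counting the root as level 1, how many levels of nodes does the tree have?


In a balanced binary tree with n leaves the deepest leaf is ceil(log2(n)) edges below the root,
so counting node levels inclusive of root and leaves gives ceil(log2(n)) + 1 levels.
log2(120) = 6.9069
ceil(6.9069) = 7
levels = 7 + 1 = 8

8


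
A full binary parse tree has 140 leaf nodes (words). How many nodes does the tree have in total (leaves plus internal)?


Leaf nodes (terminals): 140
Internal nodes = n - 1 = 140 - 1 = 139
Total = leaves + internal = 140 + 139 = 279

279


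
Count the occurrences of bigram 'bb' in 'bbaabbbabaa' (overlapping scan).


Scanning 'bbaabbbabaa' for bigram 'bb':
  Position 0: 'bb' -> MATCH
  Position 1: 'ba' -> no
  Position 2: 'aa' -> no
  Position 3: 'ab' -> no
  Position 4: 'bb' -> MATCH
  Position 5: 'bb' -> MATCH
  Position 6: 'ba' -> no
  Position 7: 'ab' -> no
  Position 8: 'ba' -> no
  Position 9: 'aa' -> no
Total matches: 3

3


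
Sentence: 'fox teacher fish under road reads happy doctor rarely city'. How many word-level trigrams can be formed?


Word trigrams from [10] words:
  Trigram 1: (fox teacher fish)
  Trigram 2: (teacher fish under)
  Trigram 3: (fish under road)
  Trigram 4: (under road reads)
  Trigram 5: (road reads happy)
  Trigram 6: (reads happy doctor)
  Trigram 7: (happy doctor rarely)
  Trigram 8: (doctor rarely city)
Total word trigrams: 10 - 2 = 8

8


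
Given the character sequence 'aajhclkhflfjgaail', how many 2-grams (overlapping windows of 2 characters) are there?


String 'aajhclkhflfjgaail' has length L = 17.
Number of overlapping n-grams = L - n + 1
Substituting: 17 - 2 + 1 = 16

16


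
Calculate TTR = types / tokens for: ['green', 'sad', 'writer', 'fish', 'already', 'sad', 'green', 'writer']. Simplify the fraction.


Tokens: 8
Unique types: ('already', 'fish', 'green', 'sad', 'writer') = 5
TTR = 5/8
Already in lowest terms.

5/8


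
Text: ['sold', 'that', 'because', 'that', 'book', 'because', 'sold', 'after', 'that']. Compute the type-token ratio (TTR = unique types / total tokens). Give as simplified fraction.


Tokens: 9
Unique types: ('after', 'because', 'book', 'sold', 'that') = 5
TTR = 5/9
Already in lowest terms.

5/9


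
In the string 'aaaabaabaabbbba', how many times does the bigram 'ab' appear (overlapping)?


Scanning 'aaaabaabaabbbba' for bigram 'ab':
  Position 0: 'aa' -> no
  Position 1: 'aa' -> no
  Position 2: 'aa' -> no
  Position 3: 'ab' -> MATCH
  Position 4: 'ba' -> no
  Position 5: 'aa' -> no
  Position 6: 'ab' -> MATCH
  Position 7: 'ba' -> no
  Position 8: 'aa' -> no
  Position 9: 'ab' -> MATCH
  Position 10: 'bb' -> no
  Position 11: 'bb' -> no
  Position 12: 'bb' -> no
  Position 13: 'ba' -> no
Total matches: 3

3


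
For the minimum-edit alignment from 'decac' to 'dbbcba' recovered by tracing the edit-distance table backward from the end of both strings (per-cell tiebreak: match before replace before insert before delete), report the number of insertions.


Edit distance = 4. Backtracking from cell (5, 6) with preference match > replace > insert > delete,
then listing the resulting alignment 'decac' -> 'dbbcba' left to right:
  Step 1: keep 'd'
  Step 2: insert 'b' [insertion #1]
  Step 3: replace e->b
  Step 4: keep 'c'
  Step 5: replace a->b
  Step 6: replace c->a
Total insertions: 1

1


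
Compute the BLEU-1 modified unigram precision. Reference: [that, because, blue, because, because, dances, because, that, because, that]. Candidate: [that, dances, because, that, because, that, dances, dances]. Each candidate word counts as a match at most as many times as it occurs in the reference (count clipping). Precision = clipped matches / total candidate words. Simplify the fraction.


Reference word counts: {'because': 5, 'blue': 1, 'dances': 1, 'that': 3}
Checking each candidate word (with clipping):
  'that' -> in reference (ref count 3, used 1/3) -> match (matches: 1)
  'dances' -> in reference (ref count 1, used 1/1) -> match (matches: 2)
  'because' -> in reference (ref count 5, used 1/5) -> match (matches: 3)
  'that' -> in reference (ref count 3, used 2/3) -> match (matches: 4)
  'because' -> in reference (ref count 5, used 2/5) -> match (matches: 5)
  'that' -> in reference (ref count 3, used 3/3) -> match (matches: 6)
  'dances' -> ref count 1 already used up (1/1) -> clipped, no match (matches: 6)
  'dances' -> ref count 1 already used up (1/1) -> clipped, no match (matches: 6)
Clipped matches: 6, Candidate length: 8
Precision = 6/8 = 3/4

3/4


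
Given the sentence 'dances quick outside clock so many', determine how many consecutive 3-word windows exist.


Word trigrams from [6] words:
  Trigram 1: (dances quick outside)
  Trigram 2: (quick outside clock)
  Trigram 3: (outside clock so)
  Trigram 4: (clock so many)
Total word trigrams: 6 - 2 = 4

4


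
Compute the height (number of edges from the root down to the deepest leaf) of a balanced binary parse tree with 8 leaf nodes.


In a balanced binary tree with n leaves the deepest leaf is ceil(log2(n)) edges below the root.
log2(8) = 3.0000
ceil(3.0000) = 3
height (edges) = 3

3


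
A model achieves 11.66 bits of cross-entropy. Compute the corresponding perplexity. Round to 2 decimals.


Perplexity formula: PP = 2^H
H = 11.66
PP = 2^11.66
Decompose: 2^11.66 = 2^11 * 2^0.66
2^11 = 2048, 2^0.66 ~ 1.5800826
PP ~ 2048 * 1.5800826 = 3236.0091648
Rounded to 2 decimals: 3236.01

3236.01


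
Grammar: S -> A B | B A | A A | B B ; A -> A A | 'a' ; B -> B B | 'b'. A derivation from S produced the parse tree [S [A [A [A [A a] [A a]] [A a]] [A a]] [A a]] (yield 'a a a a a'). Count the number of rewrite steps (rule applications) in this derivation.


Every bracketed nonterminal node [X ...] in the tree is produced by exactly one rule application.
Reading the tree off as a leftmost derivation:
  Step 1: S  =>  A A   (applied S -> A A)
  Step 2: A A  =>  A A A   (applied A -> A A)
  Step 3: A A A  =>  A A A A   (applied A -> A A)
  Step 4: A A A A  =>  A A A A A   (applied A -> A A)
  Step 5: A A A A A  =>  a A A A A   (applied A -> a)
  Step 6: a A A A A  =>  a a A A A   (applied A -> a)
  Step 7: a a A A A  =>  a a a A A   (applied A -> a)
  Step 8: a a a A A  =>  a a a a A   (applied A -> a)
  Step 9: a a a a A  =>  a a a a a   (applied A -> a)
Final yield: a a a a a
Total rewrite steps: 9

9


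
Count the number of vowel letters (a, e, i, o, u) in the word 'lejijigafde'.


Scanning each character of 'lejijigafde':
  Position 1: 'l' -> consonant (running count: 0)
  Position 2: 'e' -> vowel (running count: 1)
  Position 3: 'j' -> consonant (running count: 1)
  Position 4: 'i' -> vowel (running count: 2)
  Position 5: 'j' -> consonant (running count: 2)
  Position 6: 'i' -> vowel (running count: 3)
  Position 7: 'g' -> consonant (running count: 3)
  Position 8: 'a' -> vowel (running count: 4)
  Position 9: 'f' -> consonant (running count: 4)
  Position 10: 'd' -> consonant (running count: 4)
  Position 11: 'e' -> vowel (running count: 5)
Total vowels: 5

5


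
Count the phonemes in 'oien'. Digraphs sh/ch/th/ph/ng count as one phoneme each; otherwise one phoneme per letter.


Parsing 'oien' greedily, digraphs first:
  'o' -> vowel phoneme (phonemes so far: 1)
  'i' -> vowel phoneme (phonemes so far: 2)
  'e' -> vowel phoneme (phonemes so far: 3)
  'n' -> consonant phoneme (phonemes so far: 4)
Total phonemes: 4

4


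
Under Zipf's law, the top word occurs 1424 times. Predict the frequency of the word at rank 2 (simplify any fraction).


Zipf's law: freq(rank) = f1 / rank
f1 = 1424, rank = 2
freq = 1424 / 2
= 712

712


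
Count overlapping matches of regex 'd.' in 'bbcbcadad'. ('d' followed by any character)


Pattern: d. means 'd' followed by any character.
Scanning 'bbcbcadad' position-by-position:
  Pos 0: window 'bb' -> no
  Pos 1: window 'bc' -> no
  Pos 2: window 'cb' -> no
  Pos 3: window 'bc' -> no
  Pos 4: window 'ca' -> no
  Pos 5: window 'ad' -> no
  Pos 6: window 'da' -> MATCH
  Pos 7: window 'ad' -> no
  Pos 8: window 'd' -> no
Total matches: 1

1


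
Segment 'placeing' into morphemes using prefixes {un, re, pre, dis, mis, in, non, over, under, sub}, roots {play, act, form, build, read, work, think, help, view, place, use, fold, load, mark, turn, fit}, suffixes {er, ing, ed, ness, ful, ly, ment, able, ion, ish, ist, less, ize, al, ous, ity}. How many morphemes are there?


Segmenting 'placeing' against the inventory:
  'place' -> root (morpheme 1)
  'ing' -> suffix (morpheme 2)
Total morphemes: 2

2


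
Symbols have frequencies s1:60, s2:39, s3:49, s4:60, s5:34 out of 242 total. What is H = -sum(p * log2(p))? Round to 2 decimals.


Computing entropy H = -sum(p_i * log2(p_i)):
  s1: p = 60/242 = 0.2479, -p*log2(p) = 0.4988
  s2: p = 39/242 = 0.1612, -p*log2(p) = 0.4244
  s3: p = 49/242 = 0.2025, -p*log2(p) = 0.4665
  s4: p = 60/242 = 0.2479, -p*log2(p) = 0.4988
  s5: p = 34/242 = 0.1405, -p*log2(p) = 0.3978
H = sum of terms = 2.2863
Rounded to 2 decimals: 2.29

2.29


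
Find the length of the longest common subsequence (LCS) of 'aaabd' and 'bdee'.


DP table for LCS of 'aaabd' and 'bdee':
       b  d  e  e
    0  0  0  0  0
  a 0  0  0  0  0
  a 0  0  0  0  0
  a 0  0  0  0  0
  b 0  1  1  1  1
  d 0  1  2  2  2
LCS: 'bd'
LCS length = 2

2


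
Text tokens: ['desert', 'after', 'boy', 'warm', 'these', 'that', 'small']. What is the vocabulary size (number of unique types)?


Listing all tokens and tracking unique types:
  Token 1: 'desert' -> NEW (unique so far: 1)
  Token 2: 'after' -> NEW (unique so far: 2)
  Token 3: 'boy' -> NEW (unique so far: 3)
  Token 4: 'warm' -> NEW (unique so far: 4)
  Token 5: 'these' -> NEW (unique so far: 5)
  Token 6: 'that' -> NEW (unique so far: 6)
  Token 7: 'small' -> NEW (unique so far: 7)
Unique types: ('after', 'boy', 'desert', 'small', 'that', 'these', 'warm')
Vocabulary size: 7

7


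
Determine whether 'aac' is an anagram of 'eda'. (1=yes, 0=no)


Sort characters of 'aac': 'aac'
Sort characters of 'eda': 'ade'
Sorted forms differ -> they are NOT anagrams
Result: 0

0


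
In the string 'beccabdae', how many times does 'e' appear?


Scanning 'beccabdae' for 'e':
  Position 1: 'e' -> MATCH (count: 1)
  Position 8: 'e' -> MATCH (count: 2)
Total occurrences of 'e': 2

2


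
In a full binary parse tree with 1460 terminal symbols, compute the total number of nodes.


Leaf nodes (terminals): 1460
Internal nodes = n - 1 = 1460 - 1 = 1459
Total = leaves + internal = 1460 + 1459 = 2919

2919


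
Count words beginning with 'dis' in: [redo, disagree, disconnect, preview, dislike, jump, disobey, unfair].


Checking each word for prefix 'dis':
  'redo' -> no (count: 0)
  'disagree' -> YES, starts with 'dis' (count: 1)
  'disconnect' -> YES, starts with 'dis' (count: 2)
  'preview' -> no (count: 2)
  'dislike' -> YES, starts with 'dis' (count: 3)
  'jump' -> no (count: 3)
  'disobey' -> YES, starts with 'dis' (count: 4)
  'unfair' -> no (count: 4)
Total with prefix 'dis': 4

4


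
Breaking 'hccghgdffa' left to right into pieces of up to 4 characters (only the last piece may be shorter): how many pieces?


'hccghgdffa' has 10 characters.
Chunking with max size 4:
  Chunk 1: 'hccg' (positions 0-3)
  Chunk 2: 'hgdf' (positions 4-7)
  Chunk 3: 'fa' (positions 8-9)
Total chunks: ceil(10 / 4) = 3

3


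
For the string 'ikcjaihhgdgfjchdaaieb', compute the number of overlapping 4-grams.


String 'ikcjaihhgdgfjchdaaieb' has length L = 21.
Number of overlapping n-grams = L - n + 1
Substituting: 21 - 4 + 1 = 18

18


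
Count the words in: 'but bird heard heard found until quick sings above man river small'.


Counting words by splitting on spaces:
  Word 1: 'but'
  Word 2: 'bird'
  Word 3: 'heard'
  Word 4: 'heard'
  Word 5: 'found'
  Word 6: 'until'
  Word 7: 'quick'
  Word 8: 'sings'
  Word 9: 'above'
  Word 10: 'man'
  Word 11: 'river'
  Word 12: 'small'
Total words: 12

12


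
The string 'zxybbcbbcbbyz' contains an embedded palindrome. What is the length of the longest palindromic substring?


Scanning 'zxybbcbbcbbyz' for palindromic substrings.
Substring at positions 2-11: 'ybbcbbcbby'.
Check: reverse('ybbcbbcbby') = 'ybbcbbcbby' -> palindrome confirmed.
Neighbouring characters ('x' / 'z') break symmetry, so it cannot extend further.
No longer palindromic substring exists; longest length = 10

10


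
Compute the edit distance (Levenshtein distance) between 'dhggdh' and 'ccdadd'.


Building DP table for s1='dhggdh' (len 6) and s2='ccdadd' (len 6):
       c  c  d  a  d  d
    0  1  2  3  4  5  6
  d 1  1  2  2  3  4  5
  h 2  2  2  3  3  4  5
  g 3  3  3  3  4  4  5
  g 4  4  4  4  4  5  5
  d 5  5  5  4  5  4  5
  h 6  6  6  5  5  5  5
Edit distance = dp[6][6] = 5

5


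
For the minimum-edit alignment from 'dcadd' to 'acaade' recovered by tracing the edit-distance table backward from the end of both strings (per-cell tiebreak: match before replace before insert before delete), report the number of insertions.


Edit distance = 3. Backtracking from cell (5, 6) with preference match > replace > insert > delete,
then listing the resulting alignment 'dcadd' -> 'acaade' left to right:
  Step 1: replace d->a
  Step 2: keep 'c'
  Step 3: insert 'a' [insertion #1]
  Step 4: keep 'a'
  Step 5: keep 'd'
  Step 6: replace d->e
Total insertions: 1

1


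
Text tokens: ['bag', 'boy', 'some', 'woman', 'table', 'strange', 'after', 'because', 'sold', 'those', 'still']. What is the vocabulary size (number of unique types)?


Listing all tokens and tracking unique types:
  Token 1: 'bag' -> NEW (unique so far: 1)
  Token 2: 'boy' -> NEW (unique so far: 2)
  Token 3: 'some' -> NEW (unique so far: 3)
  Token 4: 'woman' -> NEW (unique so far: 4)
  Token 5: 'table' -> NEW (unique so far: 5)
  Token 6: 'strange' -> NEW (unique so far: 6)
  Token 7: 'after' -> NEW (unique so far: 7)
  Token 8: 'because' -> NEW (unique so far: 8)
  Token 9: 'sold' -> NEW (unique so far: 9)
  Token 10: 'those' -> NEW (unique so far: 10)
  Token 11: 'still' -> NEW (unique so far: 11)
Unique types: ('after', 'bag', 'because', 'boy', 'sold', 'some', 'still', 'strange', 'table', 'those', 'woman')
Vocabulary size: 11

11


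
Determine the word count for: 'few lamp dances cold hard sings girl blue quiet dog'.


Counting words by splitting on spaces:
  Word 1: 'few'
  Word 2: 'lamp'
  Word 3: 'dances'
  Word 4: 'cold'
  Word 5: 'hard'
  Word 6: 'sings'
  Word 7: 'girl'
  Word 8: 'blue'
  Word 9: 'quiet'
  Word 10: 'dog'
Total words: 10

10


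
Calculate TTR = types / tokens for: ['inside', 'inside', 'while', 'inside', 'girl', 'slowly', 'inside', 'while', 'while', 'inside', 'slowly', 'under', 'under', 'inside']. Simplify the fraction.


Tokens: 14
Unique types: ('girl', 'inside', 'slowly', 'under', 'while') = 5
TTR = 5/14
Already in lowest terms.

5/14


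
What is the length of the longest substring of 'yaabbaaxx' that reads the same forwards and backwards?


Scanning 'yaabbaaxx' for palindromic substrings.
Substring at positions 1-6: 'aabbaa'.
Check: reverse('aabbaa') = 'aabbaa' -> palindrome confirmed.
Neighbouring characters ('y' / 'x') break symmetry, so it cannot extend further.
No longer palindromic substring exists; longest length = 6

6


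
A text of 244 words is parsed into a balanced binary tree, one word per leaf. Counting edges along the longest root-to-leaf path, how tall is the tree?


In a balanced binary tree with n leaves the deepest leaf is ceil(log2(n)) edges below the root.
log2(244) = 7.9307
ceil(7.9307) = 8
height (edges) = 8

8


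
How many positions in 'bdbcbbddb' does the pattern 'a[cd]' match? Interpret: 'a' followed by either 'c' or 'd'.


Pattern: a[cd] means 'a' followed by either 'c' or 'd'.
Scanning 'bdbcbbddb' position-by-position:
  Pos 0: window 'bd' -> no
  Pos 1: window 'db' -> no
  Pos 2: window 'bc' -> no
  Pos 3: window 'cb' -> no
  Pos 4: window 'bb' -> no
  Pos 5: window 'bd' -> no
  Pos 6: window 'dd' -> no
  Pos 7: window 'db' -> no
  Pos 8: window 'b' -> no
Total matches: 0

0


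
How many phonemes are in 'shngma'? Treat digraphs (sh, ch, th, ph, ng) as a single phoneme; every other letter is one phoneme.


Parsing 'shngma' greedily, digraphs first:
  'sh' -> digraph (1 consonant phoneme) (phonemes so far: 1)
  'ng' -> digraph (1 consonant phoneme) (phonemes so far: 2)
  'm' -> consonant phoneme (phonemes so far: 3)
  'a' -> vowel phoneme (phonemes so far: 4)
Total phonemes: 4

4


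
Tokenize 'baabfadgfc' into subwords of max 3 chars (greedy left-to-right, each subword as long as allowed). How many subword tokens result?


'baabfadgfc' has 10 characters.
Chunking with max size 3:
  Chunk 1: 'baa' (positions 0-2)
  Chunk 2: 'bfa' (positions 3-5)
  Chunk 3: 'dgf' (positions 6-8)
  Chunk 4: 'c' (positions 9-9)
Total chunks: ceil(10 / 3) = 4

4


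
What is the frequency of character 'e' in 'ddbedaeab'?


Scanning 'ddbedaeab' for 'e':
  Position 3: 'e' -> MATCH (count: 1)
  Position 6: 'e' -> MATCH (count: 2)
Total occurrences of 'e': 2

2


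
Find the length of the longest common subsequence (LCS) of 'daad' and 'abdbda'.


DP table for LCS of 'daad' and 'abdbda':
       a  b  d  b  d  a
    0  0  0  0  0  0  0
  d 0  0  0  1  1  1  1
  a 0  1  1  1  1  1  2
  a 0  1  1  1  1  1  2
  d 0  1  1  2  2  2  2
LCS: 'da'
LCS length = 2

2


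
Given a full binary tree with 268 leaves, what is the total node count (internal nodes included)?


Leaf nodes (terminals): 268
Internal nodes = n - 1 = 268 - 1 = 267
Total = leaves + internal = 268 + 267 = 535

535


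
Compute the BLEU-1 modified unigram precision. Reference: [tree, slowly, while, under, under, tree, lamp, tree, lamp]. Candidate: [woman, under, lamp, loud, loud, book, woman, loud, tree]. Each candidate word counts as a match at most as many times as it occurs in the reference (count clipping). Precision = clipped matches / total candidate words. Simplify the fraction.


Reference word counts: {'lamp': 2, 'slowly': 1, 'tree': 3, 'under': 2, 'while': 1}
Checking each candidate word (with clipping):
  'woman' -> not in reference -> no match (matches: 0)
  'under' -> in reference (ref count 2, used 1/2) -> match (matches: 1)
  'lamp' -> in reference (ref count 2, used 1/2) -> match (matches: 2)
  'loud' -> not in reference -> no match (matches: 2)
  'loud' -> not in reference -> no match (matches: 2)
  'book' -> not in reference -> no match (matches: 2)
  'woman' -> not in reference -> no match (matches: 2)
  'loud' -> not in reference -> no match (matches: 2)
  'tree' -> in reference (ref count 3, used 1/3) -> match (matches: 3)
Clipped matches: 3, Candidate length: 9
Precision = 3/9 = 1/3

1/3


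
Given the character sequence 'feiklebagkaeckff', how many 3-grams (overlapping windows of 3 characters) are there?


String 'feiklebagkaeckff' has length L = 16.
Number of overlapping n-grams = L - n + 1
Substituting: 16 - 3 + 1 = 14

14


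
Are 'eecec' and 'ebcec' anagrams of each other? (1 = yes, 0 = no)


Sort characters of 'eecec': 'cceee'
Sort characters of 'ebcec': 'bccee'
Sorted forms differ -> they are NOT anagrams
Result: 0

0


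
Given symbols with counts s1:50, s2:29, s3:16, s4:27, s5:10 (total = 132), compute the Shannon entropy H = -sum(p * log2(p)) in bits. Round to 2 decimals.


Computing entropy H = -sum(p_i * log2(p_i)):
  s1: p = 50/132 = 0.3788, -p*log2(p) = 0.5305
  s2: p = 29/132 = 0.2197, -p*log2(p) = 0.4803
  s3: p = 16/132 = 0.1212, -p*log2(p) = 0.3690
  s4: p = 27/132 = 0.2045, -p*log2(p) = 0.4683
  s5: p = 10/132 = 0.0758, -p*log2(p) = 0.2820
H = sum of terms = 2.1301
Rounded to 2 decimals: 2.13

2.13
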